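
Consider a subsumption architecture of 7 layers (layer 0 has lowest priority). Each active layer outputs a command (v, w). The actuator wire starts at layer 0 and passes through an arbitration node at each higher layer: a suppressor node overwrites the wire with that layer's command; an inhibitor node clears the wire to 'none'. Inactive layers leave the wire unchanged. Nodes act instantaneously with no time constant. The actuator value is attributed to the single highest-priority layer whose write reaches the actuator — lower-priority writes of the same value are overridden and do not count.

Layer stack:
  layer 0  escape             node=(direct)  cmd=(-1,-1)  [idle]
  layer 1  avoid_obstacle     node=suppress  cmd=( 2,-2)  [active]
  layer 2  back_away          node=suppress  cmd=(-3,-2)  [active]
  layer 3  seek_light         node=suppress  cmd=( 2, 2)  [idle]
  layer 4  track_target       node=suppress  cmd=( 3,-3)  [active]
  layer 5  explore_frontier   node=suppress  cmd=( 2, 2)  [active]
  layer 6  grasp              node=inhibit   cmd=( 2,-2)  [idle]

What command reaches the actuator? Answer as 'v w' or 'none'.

layer 0 (escape) idle — none
layer 1 (avoid_obstacle) active — suppresses: (2, -2)
layer 2 (back_away) active — suppresses: (-3, -2)
layer 3 (seek_light) idle — unchanged: (-3, -2)
layer 4 (track_target) active — suppresses: (3, -3)
layer 5 (explore_frontier) active — suppresses: (2, 2)
layer 6 (grasp) idle — unchanged: (2, 2)
→ actuator (2, 2)

2 2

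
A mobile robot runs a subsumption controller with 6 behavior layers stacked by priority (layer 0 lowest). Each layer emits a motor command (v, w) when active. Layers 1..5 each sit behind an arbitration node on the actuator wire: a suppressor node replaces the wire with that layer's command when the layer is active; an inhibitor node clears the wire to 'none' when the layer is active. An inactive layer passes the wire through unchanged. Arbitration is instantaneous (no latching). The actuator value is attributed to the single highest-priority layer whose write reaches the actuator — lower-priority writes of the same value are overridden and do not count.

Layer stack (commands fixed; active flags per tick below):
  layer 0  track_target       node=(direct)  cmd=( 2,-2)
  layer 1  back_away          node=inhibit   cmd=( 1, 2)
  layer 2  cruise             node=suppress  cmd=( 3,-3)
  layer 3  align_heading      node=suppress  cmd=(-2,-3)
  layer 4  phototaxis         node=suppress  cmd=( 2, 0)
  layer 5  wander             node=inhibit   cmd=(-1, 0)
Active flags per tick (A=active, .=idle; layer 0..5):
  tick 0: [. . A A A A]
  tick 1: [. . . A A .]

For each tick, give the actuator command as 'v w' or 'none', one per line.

tick 0:
  [0] track_target off; wire := none
  [1] back_away off; pass none
  [2] cruise on (suppress); wire := (3, -3)
  [3] align_heading on (suppress); wire := (-2, -3)
  [4] phototaxis on (suppress); wire := (2, 0)
  [5] wander on (inhibit); wire := none
  output none
tick 1:
  [0] track_target off; wire := none
  [1] back_away off; pass none
  [2] cruise off; pass none
  [3] align_heading on (suppress); wire := (-2, -3)
  [4] phototaxis on (suppress); wire := (2, 0)
  [5] wander off; pass (2, 0)
  output (2, 0)

none
2 0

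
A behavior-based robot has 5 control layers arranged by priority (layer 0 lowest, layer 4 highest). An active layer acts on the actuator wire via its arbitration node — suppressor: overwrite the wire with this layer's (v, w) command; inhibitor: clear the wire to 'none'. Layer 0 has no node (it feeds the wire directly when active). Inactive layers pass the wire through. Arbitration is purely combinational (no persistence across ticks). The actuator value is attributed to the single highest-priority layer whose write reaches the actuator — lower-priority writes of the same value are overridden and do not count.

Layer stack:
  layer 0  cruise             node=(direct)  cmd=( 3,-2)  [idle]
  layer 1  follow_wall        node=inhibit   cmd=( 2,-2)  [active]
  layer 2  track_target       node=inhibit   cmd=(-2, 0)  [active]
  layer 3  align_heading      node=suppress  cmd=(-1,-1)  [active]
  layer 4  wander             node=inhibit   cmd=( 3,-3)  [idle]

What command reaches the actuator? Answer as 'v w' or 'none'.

-1 -1

L0 cruise: idle → wire = none
L1 follow_wall: active, inhibitor → wire = none
L2 track_target: active, inhibitor → wire = none
L3 align_heading: active, suppressor → wire = (-1, -1)
L4 wander: idle → wire stays (-1, -1)
actuator = (-1, -1)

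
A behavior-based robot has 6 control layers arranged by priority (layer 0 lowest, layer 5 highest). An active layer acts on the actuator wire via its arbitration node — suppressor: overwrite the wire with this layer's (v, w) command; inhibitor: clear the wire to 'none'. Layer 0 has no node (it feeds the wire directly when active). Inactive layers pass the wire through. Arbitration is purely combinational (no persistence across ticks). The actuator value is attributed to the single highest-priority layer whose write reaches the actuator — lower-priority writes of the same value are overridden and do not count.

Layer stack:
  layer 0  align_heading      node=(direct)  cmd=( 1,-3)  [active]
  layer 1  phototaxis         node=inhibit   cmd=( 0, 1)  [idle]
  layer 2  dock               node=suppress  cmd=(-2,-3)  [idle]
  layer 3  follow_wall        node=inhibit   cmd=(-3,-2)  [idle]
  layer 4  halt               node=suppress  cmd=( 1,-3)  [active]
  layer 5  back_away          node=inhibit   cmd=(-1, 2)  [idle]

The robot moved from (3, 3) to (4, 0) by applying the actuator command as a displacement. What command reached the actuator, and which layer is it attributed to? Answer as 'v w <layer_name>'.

displacement = (4, 0) − (3, 3) = (1, -3)
layer 0 (align_heading) active — direct: (1, -3)
layer 1 (phototaxis) idle — unchanged: (1, -3)
layer 2 (dock) idle — unchanged: (1, -3)
layer 3 (follow_wall) idle — unchanged: (1, -3)
layer 4 (halt) active — suppresses: (1, -3)
layer 5 (back_away) idle — unchanged: (1, -3)
→ actuator (1, -3) — from layer 4 (halt)

1 -3 halt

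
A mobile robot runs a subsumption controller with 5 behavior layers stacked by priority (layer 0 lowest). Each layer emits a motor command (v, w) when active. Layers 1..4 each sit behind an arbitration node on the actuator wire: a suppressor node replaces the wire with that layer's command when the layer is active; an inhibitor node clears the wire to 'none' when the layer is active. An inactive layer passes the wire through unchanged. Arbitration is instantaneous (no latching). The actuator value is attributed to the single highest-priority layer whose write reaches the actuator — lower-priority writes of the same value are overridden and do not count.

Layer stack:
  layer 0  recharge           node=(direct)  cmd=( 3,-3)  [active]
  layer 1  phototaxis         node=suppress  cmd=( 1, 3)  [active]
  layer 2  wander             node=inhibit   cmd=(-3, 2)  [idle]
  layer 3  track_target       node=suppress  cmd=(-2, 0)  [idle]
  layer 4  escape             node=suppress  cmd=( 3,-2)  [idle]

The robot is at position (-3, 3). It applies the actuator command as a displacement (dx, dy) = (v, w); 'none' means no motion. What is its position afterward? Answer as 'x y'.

-2 6

L0 recharge: active, feeds wire = (3, -3)
L1 phototaxis: active, suppressor → wire = (1, 3)
L2 wander: idle → wire stays (1, 3)
L3 track_target: idle → wire stays (1, 3)
L4 escape: idle → wire stays (1, 3)
actuator = (1, 3)
position: (-3, 3) + (1, 3) = (-2, 6)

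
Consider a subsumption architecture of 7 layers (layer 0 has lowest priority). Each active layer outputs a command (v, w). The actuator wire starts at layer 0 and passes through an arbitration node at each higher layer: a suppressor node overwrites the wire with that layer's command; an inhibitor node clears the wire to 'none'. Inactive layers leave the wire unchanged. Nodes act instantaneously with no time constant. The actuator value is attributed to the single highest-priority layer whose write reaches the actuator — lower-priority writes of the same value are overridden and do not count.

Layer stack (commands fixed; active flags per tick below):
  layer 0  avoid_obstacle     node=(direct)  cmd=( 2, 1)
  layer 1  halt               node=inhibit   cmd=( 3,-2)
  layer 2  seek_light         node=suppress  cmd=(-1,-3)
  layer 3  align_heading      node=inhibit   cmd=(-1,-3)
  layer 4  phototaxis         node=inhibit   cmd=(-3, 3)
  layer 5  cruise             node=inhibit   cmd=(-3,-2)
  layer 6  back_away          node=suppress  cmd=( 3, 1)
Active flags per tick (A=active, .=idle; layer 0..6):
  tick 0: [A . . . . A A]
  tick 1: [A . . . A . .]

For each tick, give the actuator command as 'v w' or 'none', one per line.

tick 0:
  L0 avoid_obstacle: active, feeds wire = (2, 1)
  L1 halt: idle → wire stays (2, 1)
  L2 seek_light: idle → wire stays (2, 1)
  L3 align_heading: idle → wire stays (2, 1)
  L4 phototaxis: idle → wire stays (2, 1)
  L5 cruise: active, inhibitor → wire = none
  L6 back_away: active, suppressor → wire = (3, 1)
  actuator = (3, 1)
tick 1:
  L0 avoid_obstacle: active, feeds wire = (2, 1)
  L1 halt: idle → wire stays (2, 1)
  L2 seek_light: idle → wire stays (2, 1)
  L3 align_heading: idle → wire stays (2, 1)
  L4 phototaxis: active, inhibitor → wire = none
  L5 cruise: idle → wire stays none
  L6 back_away: idle → wire stays none
  actuator = none

3 1
none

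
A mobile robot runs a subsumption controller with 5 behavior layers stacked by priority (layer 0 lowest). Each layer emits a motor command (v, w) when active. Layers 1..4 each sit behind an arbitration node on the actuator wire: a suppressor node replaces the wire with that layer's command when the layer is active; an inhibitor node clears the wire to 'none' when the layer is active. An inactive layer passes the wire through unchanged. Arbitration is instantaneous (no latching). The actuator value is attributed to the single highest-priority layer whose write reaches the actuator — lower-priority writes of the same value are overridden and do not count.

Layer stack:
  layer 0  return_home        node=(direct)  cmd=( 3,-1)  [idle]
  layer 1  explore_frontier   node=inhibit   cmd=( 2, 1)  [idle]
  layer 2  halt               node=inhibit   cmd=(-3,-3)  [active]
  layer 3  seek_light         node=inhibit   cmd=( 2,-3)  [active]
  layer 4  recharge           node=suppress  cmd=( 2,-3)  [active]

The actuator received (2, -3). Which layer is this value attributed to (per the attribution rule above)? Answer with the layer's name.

layer 0 (return_home) idle — none
layer 1 (explore_frontier) idle — unchanged: none
layer 2 (halt) active — inhibits: none
layer 3 (seek_light) active — inhibits: none
layer 4 (recharge) active — suppresses: (2, -3)
→ actuator (2, -3)
last writer: layer 4 = recharge

recharge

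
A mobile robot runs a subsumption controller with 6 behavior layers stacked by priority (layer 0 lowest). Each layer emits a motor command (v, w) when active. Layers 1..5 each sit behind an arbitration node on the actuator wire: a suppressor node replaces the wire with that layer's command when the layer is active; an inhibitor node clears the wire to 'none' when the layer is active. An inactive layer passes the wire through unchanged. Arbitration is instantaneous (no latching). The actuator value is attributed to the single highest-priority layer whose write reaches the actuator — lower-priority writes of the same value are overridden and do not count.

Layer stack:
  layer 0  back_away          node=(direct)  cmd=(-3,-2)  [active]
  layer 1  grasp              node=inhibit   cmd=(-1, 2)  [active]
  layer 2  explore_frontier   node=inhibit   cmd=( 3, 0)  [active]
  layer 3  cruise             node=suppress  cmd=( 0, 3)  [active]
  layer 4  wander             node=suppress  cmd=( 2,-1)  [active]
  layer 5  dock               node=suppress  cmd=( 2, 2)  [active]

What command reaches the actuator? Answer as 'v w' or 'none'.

L0 back_away: active, feeds wire = (-3, -2)
L1 grasp: active, inhibitor → wire = none
L2 explore_frontier: active, inhibitor → wire = none
L3 cruise: active, suppressor → wire = (0, 3)
L4 wander: active, suppressor → wire = (2, -1)
L5 dock: active, suppressor → wire = (2, 2)
actuator = (2, 2)

2 2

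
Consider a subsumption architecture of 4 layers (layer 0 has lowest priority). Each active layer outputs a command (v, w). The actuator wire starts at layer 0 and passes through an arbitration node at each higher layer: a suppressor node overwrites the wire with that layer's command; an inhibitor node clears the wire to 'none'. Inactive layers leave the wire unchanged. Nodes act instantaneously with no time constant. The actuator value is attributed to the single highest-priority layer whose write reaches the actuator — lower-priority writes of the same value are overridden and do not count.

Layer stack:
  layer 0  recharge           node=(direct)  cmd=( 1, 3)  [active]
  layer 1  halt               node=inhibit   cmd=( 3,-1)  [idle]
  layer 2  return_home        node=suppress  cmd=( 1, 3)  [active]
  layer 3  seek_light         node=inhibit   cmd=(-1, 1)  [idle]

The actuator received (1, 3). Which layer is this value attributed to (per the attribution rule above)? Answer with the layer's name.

return_home

layer 0 (recharge) active — direct: (1, 3)
layer 1 (halt) idle — unchanged: (1, 3)
layer 2 (return_home) active — suppresses: (1, 3)
layer 3 (seek_light) idle — unchanged: (1, 3)
→ actuator (1, 3)
last writer: layer 2 = return_home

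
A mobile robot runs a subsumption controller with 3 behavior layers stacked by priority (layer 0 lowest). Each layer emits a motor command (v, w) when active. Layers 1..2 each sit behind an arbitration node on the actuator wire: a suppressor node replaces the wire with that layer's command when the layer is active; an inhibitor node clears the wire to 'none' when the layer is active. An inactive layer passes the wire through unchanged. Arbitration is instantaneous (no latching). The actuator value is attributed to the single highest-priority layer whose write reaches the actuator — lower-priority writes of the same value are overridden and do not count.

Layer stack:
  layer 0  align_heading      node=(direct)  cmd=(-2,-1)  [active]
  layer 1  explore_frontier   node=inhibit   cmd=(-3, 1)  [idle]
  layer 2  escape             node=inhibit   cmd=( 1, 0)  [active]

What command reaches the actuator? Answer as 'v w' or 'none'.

none

L0 align_heading: active, feeds wire = (-2, -1)
L1 explore_frontier: idle → wire stays (-2, -1)
L2 escape: active, inhibitor → wire = none
actuator = none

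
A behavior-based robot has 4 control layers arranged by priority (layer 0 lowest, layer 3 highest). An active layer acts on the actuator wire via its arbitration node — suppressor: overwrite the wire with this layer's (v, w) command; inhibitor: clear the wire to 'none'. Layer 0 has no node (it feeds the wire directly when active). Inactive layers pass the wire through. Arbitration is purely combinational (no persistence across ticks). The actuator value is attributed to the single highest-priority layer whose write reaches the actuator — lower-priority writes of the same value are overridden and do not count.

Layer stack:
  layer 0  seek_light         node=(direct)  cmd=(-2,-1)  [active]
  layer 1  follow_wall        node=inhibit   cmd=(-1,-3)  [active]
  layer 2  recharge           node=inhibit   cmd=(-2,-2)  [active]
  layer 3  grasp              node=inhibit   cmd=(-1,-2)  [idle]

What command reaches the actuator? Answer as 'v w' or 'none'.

[0] seek_light on; wire := (-2, -1)
[1] follow_wall on (inhibit); wire := none
[2] recharge on (inhibit); wire := none
[3] grasp off; pass none
output none

none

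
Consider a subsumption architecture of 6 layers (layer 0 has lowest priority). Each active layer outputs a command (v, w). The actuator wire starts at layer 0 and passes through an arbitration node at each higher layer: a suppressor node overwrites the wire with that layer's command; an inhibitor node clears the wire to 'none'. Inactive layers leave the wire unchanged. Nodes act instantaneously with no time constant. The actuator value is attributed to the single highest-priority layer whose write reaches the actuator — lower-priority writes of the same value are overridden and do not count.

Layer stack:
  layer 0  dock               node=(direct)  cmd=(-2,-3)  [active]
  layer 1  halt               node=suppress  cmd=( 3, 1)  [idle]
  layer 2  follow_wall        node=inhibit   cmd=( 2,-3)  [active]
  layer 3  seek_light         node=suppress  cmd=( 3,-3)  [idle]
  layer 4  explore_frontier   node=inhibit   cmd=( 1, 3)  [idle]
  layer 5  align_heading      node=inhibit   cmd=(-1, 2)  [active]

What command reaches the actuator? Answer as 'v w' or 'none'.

none

L0 dock: active, feeds wire = (-2, -3)
L1 halt: idle → wire stays (-2, -3)
L2 follow_wall: active, inhibitor → wire = none
L3 seek_light: idle → wire stays none
L4 explore_frontier: idle → wire stays none
L5 align_heading: active, inhibitor → wire = none
actuator = none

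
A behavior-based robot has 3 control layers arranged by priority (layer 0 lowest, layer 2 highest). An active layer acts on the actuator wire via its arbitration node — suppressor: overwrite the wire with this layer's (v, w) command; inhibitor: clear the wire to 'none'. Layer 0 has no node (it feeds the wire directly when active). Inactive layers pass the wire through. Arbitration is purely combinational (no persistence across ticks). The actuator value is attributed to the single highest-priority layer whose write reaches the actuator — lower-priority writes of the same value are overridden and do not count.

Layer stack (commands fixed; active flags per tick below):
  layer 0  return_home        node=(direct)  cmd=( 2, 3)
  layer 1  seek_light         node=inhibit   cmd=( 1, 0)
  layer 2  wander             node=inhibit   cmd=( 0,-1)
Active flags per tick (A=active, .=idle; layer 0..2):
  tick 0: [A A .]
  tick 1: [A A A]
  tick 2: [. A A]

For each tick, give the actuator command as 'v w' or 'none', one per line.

none
none
none

tick 0:
  layer 0 (return_home) active — direct: (2, 3)
  layer 1 (seek_light) active — inhibits: none
  layer 2 (wander) idle — unchanged: none
  → actuator none
tick 1:
  layer 0 (return_home) active — direct: (2, 3)
  layer 1 (seek_light) active — inhibits: none
  layer 2 (wander) active — inhibits: none
  → actuator none
tick 2:
  layer 0 (return_home) idle — none
  layer 1 (seek_light) active — inhibits: none
  layer 2 (wander) active — inhibits: none
  → actuator none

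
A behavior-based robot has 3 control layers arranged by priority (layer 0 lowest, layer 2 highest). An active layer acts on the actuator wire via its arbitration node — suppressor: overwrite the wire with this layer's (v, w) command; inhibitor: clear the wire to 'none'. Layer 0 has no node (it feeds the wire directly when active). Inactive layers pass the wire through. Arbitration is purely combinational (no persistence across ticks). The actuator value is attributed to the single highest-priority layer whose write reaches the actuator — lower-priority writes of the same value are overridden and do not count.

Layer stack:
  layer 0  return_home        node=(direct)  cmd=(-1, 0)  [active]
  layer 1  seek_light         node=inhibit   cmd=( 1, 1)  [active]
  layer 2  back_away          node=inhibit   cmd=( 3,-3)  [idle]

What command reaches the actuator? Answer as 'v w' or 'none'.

none

L0 return_home: active, feeds wire = (-1, 0)
L1 seek_light: active, inhibitor → wire = none
L2 back_away: idle → wire stays none
actuator = none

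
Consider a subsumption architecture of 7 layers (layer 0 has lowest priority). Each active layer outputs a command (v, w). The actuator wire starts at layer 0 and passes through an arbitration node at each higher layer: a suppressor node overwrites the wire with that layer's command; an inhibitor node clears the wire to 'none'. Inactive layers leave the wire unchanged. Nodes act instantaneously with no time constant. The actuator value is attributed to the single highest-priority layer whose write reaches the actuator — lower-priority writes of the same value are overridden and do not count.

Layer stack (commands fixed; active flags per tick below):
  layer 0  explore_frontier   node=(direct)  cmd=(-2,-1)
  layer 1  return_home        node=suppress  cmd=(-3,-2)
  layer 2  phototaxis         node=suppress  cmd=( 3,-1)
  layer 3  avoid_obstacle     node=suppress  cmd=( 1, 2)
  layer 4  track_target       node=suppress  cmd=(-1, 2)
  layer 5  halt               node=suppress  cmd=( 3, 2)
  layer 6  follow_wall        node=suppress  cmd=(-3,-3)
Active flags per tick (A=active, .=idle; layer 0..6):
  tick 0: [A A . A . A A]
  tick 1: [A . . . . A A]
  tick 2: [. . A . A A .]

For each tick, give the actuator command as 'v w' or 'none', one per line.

-3 -3
-3 -3
3 2

tick 0:
  [0] explore_frontier on; wire := (-2, -1)
  [1] return_home on (suppress); wire := (-3, -2)
  [2] phototaxis off; pass (-3, -2)
  [3] avoid_obstacle on (suppress); wire := (1, 2)
  [4] track_target off; pass (1, 2)
  [5] halt on (suppress); wire := (3, 2)
  [6] follow_wall on (suppress); wire := (-3, -3)
  output (-3, -3)
tick 1:
  [0] explore_frontier on; wire := (-2, -1)
  [1] return_home off; pass (-2, -1)
  [2] phototaxis off; pass (-2, -1)
  [3] avoid_obstacle off; pass (-2, -1)
  [4] track_target off; pass (-2, -1)
  [5] halt on (suppress); wire := (3, 2)
  [6] follow_wall on (suppress); wire := (-3, -3)
  output (-3, -3)
tick 2:
  [0] explore_frontier off; wire := none
  [1] return_home off; pass none
  [2] phototaxis on (suppress); wire := (3, -1)
  [3] avoid_obstacle off; pass (3, -1)
  [4] track_target on (suppress); wire := (-1, 2)
  [5] halt on (suppress); wire := (3, 2)
  [6] follow_wall off; pass (3, 2)
  output (3, 2)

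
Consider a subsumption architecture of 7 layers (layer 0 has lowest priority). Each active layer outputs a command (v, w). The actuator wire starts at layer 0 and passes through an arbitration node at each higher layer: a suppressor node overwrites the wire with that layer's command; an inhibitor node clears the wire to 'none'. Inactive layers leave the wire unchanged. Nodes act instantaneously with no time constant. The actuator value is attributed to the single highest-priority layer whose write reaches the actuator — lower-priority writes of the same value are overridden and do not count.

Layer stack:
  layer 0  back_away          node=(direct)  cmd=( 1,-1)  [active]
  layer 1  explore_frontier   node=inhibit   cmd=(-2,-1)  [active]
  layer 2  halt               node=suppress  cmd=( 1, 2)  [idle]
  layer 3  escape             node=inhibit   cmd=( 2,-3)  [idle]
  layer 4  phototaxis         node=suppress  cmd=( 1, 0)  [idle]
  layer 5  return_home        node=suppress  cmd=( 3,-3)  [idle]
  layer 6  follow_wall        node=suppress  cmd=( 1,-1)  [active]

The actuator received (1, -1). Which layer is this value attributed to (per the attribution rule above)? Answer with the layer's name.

layer 0 (back_away) active — direct: (1, -1)
layer 1 (explore_frontier) active — inhibits: none
layer 2 (halt) idle — unchanged: none
layer 3 (escape) idle — unchanged: none
layer 4 (phototaxis) idle — unchanged: none
layer 5 (return_home) idle — unchanged: none
layer 6 (follow_wall) active — suppresses: (1, -1)
→ actuator (1, -1)
last writer: layer 6 = follow_wall

follow_wall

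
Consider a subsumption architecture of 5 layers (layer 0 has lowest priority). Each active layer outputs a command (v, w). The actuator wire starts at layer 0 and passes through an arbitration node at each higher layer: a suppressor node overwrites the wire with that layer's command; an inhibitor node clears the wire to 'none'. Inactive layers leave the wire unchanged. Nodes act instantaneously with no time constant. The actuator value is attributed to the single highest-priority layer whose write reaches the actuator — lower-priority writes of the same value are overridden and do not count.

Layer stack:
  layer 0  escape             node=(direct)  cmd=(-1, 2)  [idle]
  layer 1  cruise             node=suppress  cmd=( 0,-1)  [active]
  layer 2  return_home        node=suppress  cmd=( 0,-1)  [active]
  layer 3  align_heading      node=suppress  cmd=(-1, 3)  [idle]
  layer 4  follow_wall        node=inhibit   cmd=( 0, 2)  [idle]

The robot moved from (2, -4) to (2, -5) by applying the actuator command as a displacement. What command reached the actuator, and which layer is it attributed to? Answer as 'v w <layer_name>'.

0 -1 return_home

displacement = (2, -5) − (2, -4) = (0, -1)
[0] escape off; wire := none
[1] cruise on (suppress); wire := (0, -1)
[2] return_home on (suppress); wire := (0, -1)
[3] align_heading off; pass (0, -1)
[4] follow_wall off; pass (0, -1)
output (0, -1) — from layer 2 (return_home)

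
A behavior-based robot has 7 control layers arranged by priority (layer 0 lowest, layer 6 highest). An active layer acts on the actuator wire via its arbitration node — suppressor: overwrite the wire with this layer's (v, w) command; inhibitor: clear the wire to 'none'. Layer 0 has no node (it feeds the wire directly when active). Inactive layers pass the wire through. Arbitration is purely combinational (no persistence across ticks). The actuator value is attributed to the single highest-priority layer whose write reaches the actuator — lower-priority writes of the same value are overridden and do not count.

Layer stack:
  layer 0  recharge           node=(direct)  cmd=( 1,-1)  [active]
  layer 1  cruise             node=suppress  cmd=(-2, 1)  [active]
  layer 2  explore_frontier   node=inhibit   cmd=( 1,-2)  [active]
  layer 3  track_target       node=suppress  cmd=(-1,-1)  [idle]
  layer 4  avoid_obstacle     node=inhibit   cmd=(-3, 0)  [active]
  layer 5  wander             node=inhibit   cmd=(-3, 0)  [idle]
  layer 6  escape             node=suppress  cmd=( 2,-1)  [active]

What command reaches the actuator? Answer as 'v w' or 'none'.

layer 0 (recharge) active — direct: (1, -1)
layer 1 (cruise) active — suppresses: (-2, 1)
layer 2 (explore_frontier) active — inhibits: none
layer 3 (track_target) idle — unchanged: none
layer 4 (avoid_obstacle) active — inhibits: none
layer 5 (wander) idle — unchanged: none
layer 6 (escape) active — suppresses: (2, -1)
→ actuator (2, -1)

2 -1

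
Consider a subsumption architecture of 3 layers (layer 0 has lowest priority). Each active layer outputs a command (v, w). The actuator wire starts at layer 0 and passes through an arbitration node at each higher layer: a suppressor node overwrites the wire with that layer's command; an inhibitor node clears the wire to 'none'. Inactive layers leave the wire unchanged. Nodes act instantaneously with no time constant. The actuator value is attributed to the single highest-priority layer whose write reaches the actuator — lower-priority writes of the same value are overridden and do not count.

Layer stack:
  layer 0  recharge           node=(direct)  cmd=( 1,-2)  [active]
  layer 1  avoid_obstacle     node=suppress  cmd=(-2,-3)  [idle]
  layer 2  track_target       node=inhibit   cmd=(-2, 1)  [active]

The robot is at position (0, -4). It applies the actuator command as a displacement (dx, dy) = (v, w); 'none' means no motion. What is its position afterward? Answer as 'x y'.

layer 0 (recharge) active — direct: (1, -2)
layer 1 (avoid_obstacle) idle — unchanged: (1, -2)
layer 2 (track_target) active — inhibits: none
→ actuator none
position: (0, -4) + none = (0, -4)

0 -4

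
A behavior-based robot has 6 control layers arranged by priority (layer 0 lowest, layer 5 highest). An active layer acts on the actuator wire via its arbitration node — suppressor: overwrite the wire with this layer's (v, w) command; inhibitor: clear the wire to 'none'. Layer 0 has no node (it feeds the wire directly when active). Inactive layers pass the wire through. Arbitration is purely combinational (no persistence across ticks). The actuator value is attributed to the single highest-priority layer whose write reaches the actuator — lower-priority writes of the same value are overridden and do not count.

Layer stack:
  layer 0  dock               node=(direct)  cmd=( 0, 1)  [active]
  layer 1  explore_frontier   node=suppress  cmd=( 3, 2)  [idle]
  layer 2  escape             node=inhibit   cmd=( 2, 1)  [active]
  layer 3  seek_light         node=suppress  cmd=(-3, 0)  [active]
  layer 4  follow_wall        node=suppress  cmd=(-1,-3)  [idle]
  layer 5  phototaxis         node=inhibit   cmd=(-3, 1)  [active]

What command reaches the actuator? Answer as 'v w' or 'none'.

[0] dock on; wire := (0, 1)
[1] explore_frontier off; pass (0, 1)
[2] escape on (inhibit); wire := none
[3] seek_light on (suppress); wire := (-3, 0)
[4] follow_wall off; pass (-3, 0)
[5] phototaxis on (inhibit); wire := none
output none

none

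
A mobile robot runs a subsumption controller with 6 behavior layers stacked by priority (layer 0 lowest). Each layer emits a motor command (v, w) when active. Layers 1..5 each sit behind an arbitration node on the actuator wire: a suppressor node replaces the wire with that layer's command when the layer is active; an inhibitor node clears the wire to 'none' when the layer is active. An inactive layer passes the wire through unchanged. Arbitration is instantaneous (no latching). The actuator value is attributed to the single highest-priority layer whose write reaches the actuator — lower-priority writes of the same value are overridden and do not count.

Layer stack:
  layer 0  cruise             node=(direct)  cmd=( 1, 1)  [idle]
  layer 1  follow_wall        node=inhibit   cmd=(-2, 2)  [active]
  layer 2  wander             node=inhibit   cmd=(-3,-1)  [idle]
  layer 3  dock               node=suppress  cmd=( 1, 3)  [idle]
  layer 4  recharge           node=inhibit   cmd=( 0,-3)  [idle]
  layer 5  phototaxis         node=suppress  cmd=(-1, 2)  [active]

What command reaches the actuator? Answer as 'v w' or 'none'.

layer 0 (cruise) idle — none
layer 1 (follow_wall) active — inhibits: none
layer 2 (wander) idle — unchanged: none
layer 3 (dock) idle — unchanged: none
layer 4 (recharge) idle — unchanged: none
layer 5 (phototaxis) active — suppresses: (-1, 2)
→ actuator (-1, 2)

-1 2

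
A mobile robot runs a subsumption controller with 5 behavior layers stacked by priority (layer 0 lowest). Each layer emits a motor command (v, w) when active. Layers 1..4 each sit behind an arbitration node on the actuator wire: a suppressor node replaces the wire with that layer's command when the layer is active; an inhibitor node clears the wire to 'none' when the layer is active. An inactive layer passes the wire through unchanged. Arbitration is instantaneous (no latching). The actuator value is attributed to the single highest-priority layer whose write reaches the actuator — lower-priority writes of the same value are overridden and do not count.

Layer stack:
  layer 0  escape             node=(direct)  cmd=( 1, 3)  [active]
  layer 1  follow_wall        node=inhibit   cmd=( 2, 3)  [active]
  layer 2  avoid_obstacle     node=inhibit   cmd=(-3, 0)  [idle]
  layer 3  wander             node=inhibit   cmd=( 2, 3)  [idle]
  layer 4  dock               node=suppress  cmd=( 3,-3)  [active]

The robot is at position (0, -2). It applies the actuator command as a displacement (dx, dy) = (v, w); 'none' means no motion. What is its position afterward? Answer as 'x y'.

3 -5

[0] escape on; wire := (1, 3)
[1] follow_wall on (inhibit); wire := none
[2] avoid_obstacle off; pass none
[3] wander off; pass none
[4] dock on (suppress); wire := (3, -3)
output (3, -3)
position: (0, -2) + (3, -3) = (3, -5)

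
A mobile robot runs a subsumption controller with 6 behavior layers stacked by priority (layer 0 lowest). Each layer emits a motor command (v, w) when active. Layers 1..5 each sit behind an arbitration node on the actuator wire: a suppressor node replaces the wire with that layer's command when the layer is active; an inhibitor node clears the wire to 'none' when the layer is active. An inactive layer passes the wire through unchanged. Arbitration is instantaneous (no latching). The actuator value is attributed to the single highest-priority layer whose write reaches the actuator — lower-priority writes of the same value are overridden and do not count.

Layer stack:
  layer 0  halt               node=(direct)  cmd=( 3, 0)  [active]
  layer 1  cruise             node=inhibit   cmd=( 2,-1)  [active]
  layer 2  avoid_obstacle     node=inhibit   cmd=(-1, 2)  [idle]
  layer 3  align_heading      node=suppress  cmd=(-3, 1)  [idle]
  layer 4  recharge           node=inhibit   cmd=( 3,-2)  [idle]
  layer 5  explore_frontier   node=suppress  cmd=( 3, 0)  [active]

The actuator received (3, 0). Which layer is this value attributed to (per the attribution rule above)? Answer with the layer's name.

[0] halt on; wire := (3, 0)
[1] cruise on (inhibit); wire := none
[2] avoid_obstacle off; pass none
[3] align_heading off; pass none
[4] recharge off; pass none
[5] explore_frontier on (suppress); wire := (3, 0)
output (3, 0)
last writer: layer 5 = explore_frontier

explore_frontier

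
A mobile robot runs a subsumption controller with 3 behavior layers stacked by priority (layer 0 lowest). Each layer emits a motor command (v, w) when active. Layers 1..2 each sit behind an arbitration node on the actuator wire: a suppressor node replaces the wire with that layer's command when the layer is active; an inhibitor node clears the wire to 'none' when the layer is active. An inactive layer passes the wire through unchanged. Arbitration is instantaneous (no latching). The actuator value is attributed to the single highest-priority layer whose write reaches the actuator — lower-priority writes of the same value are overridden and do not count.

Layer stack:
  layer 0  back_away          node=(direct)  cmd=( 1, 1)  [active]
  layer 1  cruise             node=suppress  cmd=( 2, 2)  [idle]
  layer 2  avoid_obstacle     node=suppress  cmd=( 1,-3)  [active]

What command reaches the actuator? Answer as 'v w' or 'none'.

1 -3

[0] back_away on; wire := (1, 1)
[1] cruise off; pass (1, 1)
[2] avoid_obstacle on (suppress); wire := (1, -3)
output (1, -3)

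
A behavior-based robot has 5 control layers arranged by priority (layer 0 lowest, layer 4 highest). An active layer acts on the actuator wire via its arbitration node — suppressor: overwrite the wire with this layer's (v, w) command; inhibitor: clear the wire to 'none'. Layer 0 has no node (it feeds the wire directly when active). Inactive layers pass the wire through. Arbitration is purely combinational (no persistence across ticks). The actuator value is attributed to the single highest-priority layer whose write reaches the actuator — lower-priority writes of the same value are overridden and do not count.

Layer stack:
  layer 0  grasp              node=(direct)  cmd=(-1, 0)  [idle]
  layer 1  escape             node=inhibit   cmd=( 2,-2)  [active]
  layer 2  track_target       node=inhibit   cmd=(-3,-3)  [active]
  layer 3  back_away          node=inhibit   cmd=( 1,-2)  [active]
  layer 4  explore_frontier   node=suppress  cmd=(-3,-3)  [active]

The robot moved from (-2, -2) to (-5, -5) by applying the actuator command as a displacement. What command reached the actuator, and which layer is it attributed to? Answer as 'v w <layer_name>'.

-3 -3 explore_frontier

displacement = (-5, -5) − (-2, -2) = (-3, -3)
layer 0 (grasp) idle — none
layer 1 (escape) active — inhibits: none
layer 2 (track_target) active — inhibits: none
layer 3 (back_away) active — inhibits: none
layer 4 (explore_frontier) active — suppresses: (-3, -3)
→ actuator (-3, -3) — from layer 4 (explore_frontier)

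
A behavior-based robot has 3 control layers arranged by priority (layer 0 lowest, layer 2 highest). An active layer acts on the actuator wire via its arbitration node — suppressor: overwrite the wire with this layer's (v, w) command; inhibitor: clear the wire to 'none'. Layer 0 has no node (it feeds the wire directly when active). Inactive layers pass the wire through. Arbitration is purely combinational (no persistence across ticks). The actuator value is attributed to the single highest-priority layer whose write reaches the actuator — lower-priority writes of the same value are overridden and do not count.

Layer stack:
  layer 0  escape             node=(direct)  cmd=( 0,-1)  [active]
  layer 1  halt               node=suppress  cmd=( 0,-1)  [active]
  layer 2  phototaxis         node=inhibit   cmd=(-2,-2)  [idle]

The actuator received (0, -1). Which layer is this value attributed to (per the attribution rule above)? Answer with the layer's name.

[0] escape on; wire := (0, -1)
[1] halt on (suppress); wire := (0, -1)
[2] phototaxis off; pass (0, -1)
output (0, -1)
last writer: layer 1 = halt

halt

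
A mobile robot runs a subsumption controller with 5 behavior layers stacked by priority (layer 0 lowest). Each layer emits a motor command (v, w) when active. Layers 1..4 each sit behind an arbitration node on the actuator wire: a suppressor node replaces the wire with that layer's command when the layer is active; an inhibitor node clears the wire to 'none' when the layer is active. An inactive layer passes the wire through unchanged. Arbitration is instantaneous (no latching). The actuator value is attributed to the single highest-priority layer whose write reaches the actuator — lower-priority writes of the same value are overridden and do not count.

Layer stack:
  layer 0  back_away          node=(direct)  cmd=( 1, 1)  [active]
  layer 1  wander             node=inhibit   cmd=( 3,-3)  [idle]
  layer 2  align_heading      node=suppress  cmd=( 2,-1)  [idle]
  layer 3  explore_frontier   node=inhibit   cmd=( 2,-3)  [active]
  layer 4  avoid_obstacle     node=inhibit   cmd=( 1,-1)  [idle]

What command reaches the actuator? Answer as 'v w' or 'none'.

none

layer 0 (back_away) active — direct: (1, 1)
layer 1 (wander) idle — unchanged: (1, 1)
layer 2 (align_heading) idle — unchanged: (1, 1)
layer 3 (explore_frontier) active — inhibits: none
layer 4 (avoid_obstacle) idle — unchanged: none
→ actuator none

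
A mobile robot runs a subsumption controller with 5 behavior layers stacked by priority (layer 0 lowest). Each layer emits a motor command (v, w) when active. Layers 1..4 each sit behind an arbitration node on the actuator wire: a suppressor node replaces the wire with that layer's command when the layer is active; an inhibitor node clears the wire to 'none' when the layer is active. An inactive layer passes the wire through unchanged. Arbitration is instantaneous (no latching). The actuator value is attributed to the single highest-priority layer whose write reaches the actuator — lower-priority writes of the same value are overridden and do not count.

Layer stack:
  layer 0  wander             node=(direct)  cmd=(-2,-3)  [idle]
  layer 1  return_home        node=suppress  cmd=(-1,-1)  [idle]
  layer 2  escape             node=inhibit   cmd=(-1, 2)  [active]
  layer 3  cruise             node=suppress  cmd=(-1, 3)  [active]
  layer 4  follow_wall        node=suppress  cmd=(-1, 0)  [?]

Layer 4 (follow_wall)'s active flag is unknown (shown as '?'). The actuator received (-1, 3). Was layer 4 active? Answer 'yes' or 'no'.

no

If layer 4 is active=yes:
  actuator would be (-1, 0)
If layer 4 is active=no:
  actuator would be (-1, 3)
Observed (-1, 3), so layer 4 was idle.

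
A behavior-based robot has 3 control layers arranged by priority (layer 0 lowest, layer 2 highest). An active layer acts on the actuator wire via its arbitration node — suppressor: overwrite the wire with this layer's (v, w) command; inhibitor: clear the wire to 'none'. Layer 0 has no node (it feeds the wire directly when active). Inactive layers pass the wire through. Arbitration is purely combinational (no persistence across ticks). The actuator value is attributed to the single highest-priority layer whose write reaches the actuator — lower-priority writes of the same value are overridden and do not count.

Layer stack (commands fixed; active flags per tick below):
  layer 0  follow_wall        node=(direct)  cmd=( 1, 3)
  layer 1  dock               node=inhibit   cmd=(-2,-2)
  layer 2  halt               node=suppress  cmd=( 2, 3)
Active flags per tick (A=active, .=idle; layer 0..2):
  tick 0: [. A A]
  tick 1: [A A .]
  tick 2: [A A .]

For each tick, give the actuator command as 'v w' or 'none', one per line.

2 3
none
none

tick 0:
  layer 0 (follow_wall) idle — none
  layer 1 (dock) active — inhibits: none
  layer 2 (halt) active — suppresses: (2, 3)
  → actuator (2, 3)
tick 1:
  layer 0 (follow_wall) active — direct: (1, 3)
  layer 1 (dock) active — inhibits: none
  layer 2 (halt) idle — unchanged: none
  → actuator none
tick 2:
  layer 0 (follow_wall) active — direct: (1, 3)
  layer 1 (dock) active — inhibits: none
  layer 2 (halt) idle — unchanged: none
  → actuator none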